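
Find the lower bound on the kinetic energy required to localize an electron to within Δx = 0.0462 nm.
4.463 eV

Localizing a particle requires giving it sufficient momentum uncertainty:

1. From uncertainty principle: Δp ≥ ℏ/(2Δx)
   Δp_min = (1.055e-34 J·s) / (2 × 4.620e-11 m)
   Δp_min = 1.141e-24 kg·m/s

2. This momentum uncertainty corresponds to kinetic energy:
   KE ≈ (Δp)²/(2m) = (1.141e-24)²/(2 × 9.109e-31 kg)
   KE = 7.150e-19 J = 4.463 eV

Tighter localization requires more energy.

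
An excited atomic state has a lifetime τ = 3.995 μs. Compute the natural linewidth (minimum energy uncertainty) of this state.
82.379 peV

Using the energy-time uncertainty principle:
ΔEΔt ≥ ℏ/2

The lifetime τ represents the time uncertainty Δt.
The natural linewidth (minimum energy uncertainty) is:

ΔE = ℏ/(2τ)
ΔE = (1.055e-34 J·s) / (2 × 3.995e-06 s)
ΔE = 1.320e-29 J = 82.379 peV

This natural linewidth limits the precision of spectroscopic measurements.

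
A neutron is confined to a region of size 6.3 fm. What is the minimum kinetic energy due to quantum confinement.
130.519 keV

Using the uncertainty principle:

1. Position uncertainty: Δx ≈ 6.300e-15 m
2. Minimum momentum uncertainty: Δp = ℏ/(2Δx) = 8.370e-21 kg·m/s
3. Minimum kinetic energy:
   KE = (Δp)²/(2m) = (8.370e-21)²/(2 × 1.675e-27 kg)
   KE = 2.091e-14 J = 130.519 keV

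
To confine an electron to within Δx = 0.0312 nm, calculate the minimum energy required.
9.785 eV

Localizing a particle requires giving it sufficient momentum uncertainty:

1. From uncertainty principle: Δp ≥ ℏ/(2Δx)
   Δp_min = (1.055e-34 J·s) / (2 × 3.120e-11 m)
   Δp_min = 1.690e-24 kg·m/s

2. This momentum uncertainty corresponds to kinetic energy:
   KE ≈ (Δp)²/(2m) = (1.690e-24)²/(2 × 9.109e-31 kg)
   KE = 1.568e-18 J = 9.785 eV

Tighter localization requires more energy.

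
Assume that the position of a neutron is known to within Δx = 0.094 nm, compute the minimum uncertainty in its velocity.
334.906 m/s

Using the Heisenberg uncertainty principle and Δp = mΔv:
ΔxΔp ≥ ℏ/2
Δx(mΔv) ≥ ℏ/2

The minimum uncertainty in velocity is:
Δv_min = ℏ/(2mΔx)
Δv_min = (1.055e-34 J·s) / (2 × 1.675e-27 kg × 9.400e-11 m)
Δv_min = 3.349e+02 m/s = 334.906 m/s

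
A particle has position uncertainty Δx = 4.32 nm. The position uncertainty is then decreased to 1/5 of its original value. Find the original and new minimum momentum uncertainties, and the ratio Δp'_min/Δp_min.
Original Δp_min = 1.221 × 10^-26 kg·m/s; new Δp'_min = 6.103 × 10^-26 kg·m/s; ratio Δp'_min/Δp_min = 5.

From the uncertainty principle ΔxΔp ≥ ℏ/2, the minimum momentum uncertainty is Δp_min = ℏ/(2Δx).

Original (Δx = 4.32 nm = 4.320e-09 m):
Δp_min = (1.055e-34 J·s)/(2 × 4.320e-09 m) = 1.221e-26 kg·m/s

When Δx → (1/5)Δx:
Δp'_min = ℏ/(2 × (1/5)Δx) = 5 × ℏ/(2Δx) = 5 × Δp_min
Δp'_min = 5 × 1.221e-26 kg·m/s = 6.103e-26 kg·m/s

Since Δp_min ∝ 1/Δx, when Δx is decreased to 1/5 of its original value, Δp_min increases to 5 times its original value.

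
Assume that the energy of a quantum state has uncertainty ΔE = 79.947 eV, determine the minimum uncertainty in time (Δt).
4.117 as

Using the energy-time uncertainty principle:
ΔEΔt ≥ ℏ/2

The minimum uncertainty in time is:
Δt_min = ℏ/(2ΔE)
Δt_min = (1.055e-34 J·s) / (2 × 1.281e-17 J)
Δt_min = 4.117e-18 s = 4.117 as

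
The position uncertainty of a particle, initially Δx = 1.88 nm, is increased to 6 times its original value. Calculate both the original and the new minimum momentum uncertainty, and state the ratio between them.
Original Δp_min = 2.805 × 10^-26 kg·m/s; new Δp'_min = 4.675 × 10^-27 kg·m/s; ratio Δp'_min/Δp_min = 1/6.

From the uncertainty principle ΔxΔp ≥ ℏ/2, the minimum momentum uncertainty is Δp_min = ℏ/(2Δx).

Original (Δx = 1.88 nm = 1.880e-09 m):
Δp_min = (1.055e-34 J·s)/(2 × 1.880e-09 m) = 2.805e-26 kg·m/s

When Δx → 6Δx:
Δp'_min = ℏ/(2 × 6Δx) = (1/6) × ℏ/(2Δx) = (1/6) × Δp_min
Δp'_min = 1/6 × 2.805e-26 kg·m/s = 4.675e-27 kg·m/s

Since Δp_min ∝ 1/Δx, when Δx is increased to 6 times its original value, Δp_min decreases to 1/6 of its original value.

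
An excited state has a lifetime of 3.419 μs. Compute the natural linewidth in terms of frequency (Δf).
23.275 kHz

Using the energy-time uncertainty principle and E = hf:
ΔEΔt ≥ ℏ/2
hΔf·Δt ≥ ℏ/2

The minimum frequency uncertainty is:
Δf = ℏ/(2hτ) = 1/(4πτ)
Δf = 1/(4π × 3.419e-06 s)
Δf = 2.328e+04 Hz = 23.275 kHz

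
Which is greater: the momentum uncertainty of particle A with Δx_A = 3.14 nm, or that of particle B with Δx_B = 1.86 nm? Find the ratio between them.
Particle B has the larger minimum momentum uncertainty, by a factor of 1.69.

For each particle, the minimum momentum uncertainty is Δp_min = ℏ/(2Δx):

Particle A: Δp_A = ℏ/(2×3.140e-09 m) = 1.679e-26 kg·m/s
Particle B: Δp_B = ℏ/(2×1.860e-09 m) = 2.835e-26 kg·m/s

Ratio: Δp_B/Δp_A = 1.69

Since Δp_min ∝ 1/Δx, the particle with smaller position uncertainty (B) has larger momentum uncertainty.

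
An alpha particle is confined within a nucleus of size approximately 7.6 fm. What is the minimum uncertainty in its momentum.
6.938 × 10^-21 kg·m/s

Using the Heisenberg uncertainty principle:
ΔxΔp ≥ ℏ/2

With Δx ≈ L = 7.600e-15 m (the confinement size):
Δp_min = ℏ/(2Δx)
Δp_min = (1.055e-34 J·s) / (2 × 7.600e-15 m)
Δp_min = 6.938e-21 kg·m/s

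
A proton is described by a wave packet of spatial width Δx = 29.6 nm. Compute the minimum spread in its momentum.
1.781 × 10^-27 kg·m/s

For a wave packet, the spatial width Δx and momentum spread Δp are related by the uncertainty principle:
ΔxΔp ≥ ℏ/2

The minimum momentum spread is:
Δp_min = ℏ/(2Δx)
Δp_min = (1.055e-34 J·s) / (2 × 2.960e-08 m)
Δp_min = 1.781e-27 kg·m/s

A wave packet cannot have both a well-defined position and well-defined momentum.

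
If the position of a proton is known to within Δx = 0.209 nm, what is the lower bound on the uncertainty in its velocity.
150.835 m/s

Using the Heisenberg uncertainty principle and Δp = mΔv:
ΔxΔp ≥ ℏ/2
Δx(mΔv) ≥ ℏ/2

The minimum uncertainty in velocity is:
Δv_min = ℏ/(2mΔx)
Δv_min = (1.055e-34 J·s) / (2 × 1.673e-27 kg × 2.090e-10 m)
Δv_min = 1.508e+02 m/s = 150.835 m/s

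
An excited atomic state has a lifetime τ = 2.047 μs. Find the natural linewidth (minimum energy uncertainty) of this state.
160.775 peV

Using the energy-time uncertainty principle:
ΔEΔt ≥ ℏ/2

The lifetime τ represents the time uncertainty Δt.
The natural linewidth (minimum energy uncertainty) is:

ΔE = ℏ/(2τ)
ΔE = (1.055e-34 J·s) / (2 × 2.047e-06 s)
ΔE = 2.576e-29 J = 160.775 peV

This natural linewidth limits the precision of spectroscopic measurements.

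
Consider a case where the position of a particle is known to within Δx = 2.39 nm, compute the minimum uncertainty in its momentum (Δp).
2.206 × 10^-26 kg·m/s

Using the Heisenberg uncertainty principle:
ΔxΔp ≥ ℏ/2

The minimum uncertainty in momentum is:
Δp_min = ℏ/(2Δx)
Δp_min = (1.055e-34 J·s) / (2 × 2.390e-09 m)
Δp_min = 2.206e-26 kg·m/s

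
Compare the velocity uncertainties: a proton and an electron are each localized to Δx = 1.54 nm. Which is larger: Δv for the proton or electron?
The electron has the larger minimum velocity uncertainty, by a ratio of 1836.2.

For both particles, Δp_min = ℏ/(2Δx) = 3.424e-26 kg·m/s (same for both).

The velocity uncertainty is Δv = Δp/m:
- proton: Δv = 3.424e-26 / 1.673e-27 = 2.047e+01 m/s = 20.470 m/s
- electron: Δv = 3.424e-26 / 9.109e-31 = 3.759e+04 m/s = 37.587 km/s

Ratio: 3.759e+04 / 2.047e+01 = 1836.2

The lighter particle has larger velocity uncertainty because Δv ∝ 1/m.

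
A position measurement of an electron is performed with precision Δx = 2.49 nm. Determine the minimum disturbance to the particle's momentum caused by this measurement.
2.118 × 10^-26 kg·m/s

The uncertainty principle implies that measuring position disturbs momentum:
ΔxΔp ≥ ℏ/2

When we measure position with precision Δx, we necessarily introduce a momentum uncertainty:
Δp ≥ ℏ/(2Δx)
Δp_min = (1.055e-34 J·s) / (2 × 2.490e-09 m)
Δp_min = 2.118e-26 kg·m/s

The more precisely we measure position, the greater the momentum disturbance.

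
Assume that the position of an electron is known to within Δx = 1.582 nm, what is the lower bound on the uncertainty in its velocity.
36.589 km/s

Using the Heisenberg uncertainty principle and Δp = mΔv:
ΔxΔp ≥ ℏ/2
Δx(mΔv) ≥ ℏ/2

The minimum uncertainty in velocity is:
Δv_min = ℏ/(2mΔx)
Δv_min = (1.055e-34 J·s) / (2 × 9.109e-31 kg × 1.582e-09 m)
Δv_min = 3.659e+04 m/s = 36.589 km/s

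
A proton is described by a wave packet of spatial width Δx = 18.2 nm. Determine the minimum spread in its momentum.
2.897 × 10^-27 kg·m/s

For a wave packet, the spatial width Δx and momentum spread Δp are related by the uncertainty principle:
ΔxΔp ≥ ℏ/2

The minimum momentum spread is:
Δp_min = ℏ/(2Δx)
Δp_min = (1.055e-34 J·s) / (2 × 1.820e-08 m)
Δp_min = 2.897e-27 kg·m/s

A wave packet cannot have both a well-defined position and well-defined momentum.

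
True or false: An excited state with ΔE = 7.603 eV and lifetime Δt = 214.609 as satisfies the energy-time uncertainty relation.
Yes, it satisfies the uncertainty relation.

Calculate the product ΔEΔt:
ΔE = 7.603 eV = 1.218e-18 J
ΔEΔt = (1.218e-18 J) × (2.146e-16 s)
ΔEΔt = 2.614e-34 J·s

Compare to the minimum allowed value ℏ/2:
ℏ/2 = 5.273e-35 J·s

Since ΔEΔt = 2.614e-34 J·s ≥ 5.273e-35 J·s = ℏ/2,
this satisfies the uncertainty relation.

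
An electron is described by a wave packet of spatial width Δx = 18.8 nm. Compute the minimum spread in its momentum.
2.805 × 10^-27 kg·m/s

For a wave packet, the spatial width Δx and momentum spread Δp are related by the uncertainty principle:
ΔxΔp ≥ ℏ/2

The minimum momentum spread is:
Δp_min = ℏ/(2Δx)
Δp_min = (1.055e-34 J·s) / (2 × 1.880e-08 m)
Δp_min = 2.805e-27 kg·m/s

A wave packet cannot have both a well-defined position and well-defined momentum.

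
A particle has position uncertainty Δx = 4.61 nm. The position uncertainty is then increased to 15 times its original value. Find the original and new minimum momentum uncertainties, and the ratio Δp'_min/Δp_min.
Original Δp_min = 1.144 × 10^-26 kg·m/s; new Δp'_min = 7.625 × 10^-28 kg·m/s; ratio Δp'_min/Δp_min = 1/15.

From the uncertainty principle ΔxΔp ≥ ℏ/2, the minimum momentum uncertainty is Δp_min = ℏ/(2Δx).

Original (Δx = 4.61 nm = 4.610e-09 m):
Δp_min = (1.055e-34 J·s)/(2 × 4.610e-09 m) = 1.144e-26 kg·m/s

When Δx → 15Δx:
Δp'_min = ℏ/(2 × 15Δx) = (1/15) × ℏ/(2Δx) = (1/15) × Δp_min
Δp'_min = 1/15 × 1.144e-26 kg·m/s = 7.625e-28 kg·m/s

Since Δp_min ∝ 1/Δx, when Δx is increased to 15 times its original value, Δp_min decreases to 1/15 of its original value.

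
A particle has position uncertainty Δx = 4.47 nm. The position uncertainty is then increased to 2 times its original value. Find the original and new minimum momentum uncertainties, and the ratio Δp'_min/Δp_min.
Original Δp_min = 1.180 × 10^-26 kg·m/s; new Δp'_min = 5.898 × 10^-27 kg·m/s; ratio Δp'_min/Δp_min = 1/2.

From the uncertainty principle ΔxΔp ≥ ℏ/2, the minimum momentum uncertainty is Δp_min = ℏ/(2Δx).

Original (Δx = 4.47 nm = 4.470e-09 m):
Δp_min = (1.055e-34 J·s)/(2 × 4.470e-09 m) = 1.180e-26 kg·m/s

When Δx → 2Δx:
Δp'_min = ℏ/(2 × 2Δx) = (1/2) × ℏ/(2Δx) = (1/2) × Δp_min
Δp'_min = 1/2 × 1.180e-26 kg·m/s = 5.898e-27 kg·m/s

Since Δp_min ∝ 1/Δx, when Δx is increased to 2 times its original value, Δp_min decreases to 1/2 of its original value.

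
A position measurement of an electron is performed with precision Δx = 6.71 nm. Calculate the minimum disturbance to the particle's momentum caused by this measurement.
7.858 × 10^-27 kg·m/s

The uncertainty principle implies that measuring position disturbs momentum:
ΔxΔp ≥ ℏ/2

When we measure position with precision Δx, we necessarily introduce a momentum uncertainty:
Δp ≥ ℏ/(2Δx)
Δp_min = (1.055e-34 J·s) / (2 × 6.710e-09 m)
Δp_min = 7.858e-27 kg·m/s

The more precisely we measure position, the greater the momentum disturbance.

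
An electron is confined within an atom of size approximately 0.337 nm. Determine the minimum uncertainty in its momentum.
1.565 × 10^-25 kg·m/s

Using the Heisenberg uncertainty principle:
ΔxΔp ≥ ℏ/2

With Δx ≈ L = 3.370e-10 m (the confinement size):
Δp_min = ℏ/(2Δx)
Δp_min = (1.055e-34 J·s) / (2 × 3.370e-10 m)
Δp_min = 1.565e-25 kg·m/s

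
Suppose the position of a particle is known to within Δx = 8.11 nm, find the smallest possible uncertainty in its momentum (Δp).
6.502 × 10^-27 kg·m/s

Using the Heisenberg uncertainty principle:
ΔxΔp ≥ ℏ/2

The minimum uncertainty in momentum is:
Δp_min = ℏ/(2Δx)
Δp_min = (1.055e-34 J·s) / (2 × 8.110e-09 m)
Δp_min = 6.502e-27 kg·m/s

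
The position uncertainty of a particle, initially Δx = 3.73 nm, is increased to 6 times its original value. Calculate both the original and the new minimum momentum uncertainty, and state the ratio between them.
Original Δp_min = 1.414 × 10^-26 kg·m/s; new Δp'_min = 2.356 × 10^-27 kg·m/s; ratio Δp'_min/Δp_min = 1/6.

From the uncertainty principle ΔxΔp ≥ ℏ/2, the minimum momentum uncertainty is Δp_min = ℏ/(2Δx).

Original (Δx = 3.73 nm = 3.730e-09 m):
Δp_min = (1.055e-34 J·s)/(2 × 3.730e-09 m) = 1.414e-26 kg·m/s

When Δx → 6Δx:
Δp'_min = ℏ/(2 × 6Δx) = (1/6) × ℏ/(2Δx) = (1/6) × Δp_min
Δp'_min = 1/6 × 1.414e-26 kg·m/s = 2.356e-27 kg·m/s

Since Δp_min ∝ 1/Δx, when Δx is increased to 6 times its original value, Δp_min decreases to 1/6 of its original value.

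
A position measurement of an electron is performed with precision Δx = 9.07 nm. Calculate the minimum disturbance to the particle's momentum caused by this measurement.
5.814 × 10^-27 kg·m/s

The uncertainty principle implies that measuring position disturbs momentum:
ΔxΔp ≥ ℏ/2

When we measure position with precision Δx, we necessarily introduce a momentum uncertainty:
Δp ≥ ℏ/(2Δx)
Δp_min = (1.055e-34 J·s) / (2 × 9.070e-09 m)
Δp_min = 5.814e-27 kg·m/s

The more precisely we measure position, the greater the momentum disturbance.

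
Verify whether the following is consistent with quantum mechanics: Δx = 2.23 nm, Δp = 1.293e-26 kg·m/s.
No, it violates the uncertainty principle (impossible measurement).

Calculate the product ΔxΔp:
ΔxΔp = (2.230e-09 m) × (1.293e-26 kg·m/s)
ΔxΔp = 2.883e-35 J·s

Compare to the minimum allowed value ℏ/2:
ℏ/2 = 5.273e-35 J·s

Since ΔxΔp = 2.883e-35 J·s < 5.273e-35 J·s = ℏ/2,
the measurement violates the uncertainty principle.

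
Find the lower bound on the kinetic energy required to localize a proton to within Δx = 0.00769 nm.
87.721 meV

Localizing a particle requires giving it sufficient momentum uncertainty:

1. From uncertainty principle: Δp ≥ ℏ/(2Δx)
   Δp_min = (1.055e-34 J·s) / (2 × 7.690e-12 m)
   Δp_min = 6.857e-24 kg·m/s

2. This momentum uncertainty corresponds to kinetic energy:
   KE ≈ (Δp)²/(2m) = (6.857e-24)²/(2 × 1.673e-27 kg)
   KE = 1.405e-20 J = 87.721 meV

Tighter localization requires more energy.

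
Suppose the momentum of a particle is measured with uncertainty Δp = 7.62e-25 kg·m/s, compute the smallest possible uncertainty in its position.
69.198 pm

Using the Heisenberg uncertainty principle:
ΔxΔp ≥ ℏ/2

The minimum uncertainty in position is:
Δx_min = ℏ/(2Δp)
Δx_min = (1.055e-34 J·s) / (2 × 7.620e-25 kg·m/s)
Δx_min = 6.920e-11 m = 69.198 pm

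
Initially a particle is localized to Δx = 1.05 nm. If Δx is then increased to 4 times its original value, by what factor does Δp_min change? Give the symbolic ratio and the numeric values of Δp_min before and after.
Original Δp_min = 5.022 × 10^-26 kg·m/s; new Δp'_min = 1.255 × 10^-26 kg·m/s; ratio Δp'_min/Δp_min = 1/4.

From the uncertainty principle ΔxΔp ≥ ℏ/2, the minimum momentum uncertainty is Δp_min = ℏ/(2Δx).

Original (Δx = 1.05 nm = 1.050e-09 m):
Δp_min = (1.055e-34 J·s)/(2 × 1.050e-09 m) = 5.022e-26 kg·m/s

When Δx → 4Δx:
Δp'_min = ℏ/(2 × 4Δx) = (1/4) × ℏ/(2Δx) = (1/4) × Δp_min
Δp'_min = 1/4 × 5.022e-26 kg·m/s = 1.255e-26 kg·m/s

Since Δp_min ∝ 1/Δx, when Δx is increased to 4 times its original value, Δp_min decreases to 1/4 of its original value.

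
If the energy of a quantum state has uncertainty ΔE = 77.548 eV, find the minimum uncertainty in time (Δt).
4.244 as

Using the energy-time uncertainty principle:
ΔEΔt ≥ ℏ/2

The minimum uncertainty in time is:
Δt_min = ℏ/(2ΔE)
Δt_min = (1.055e-34 J·s) / (2 × 1.242e-17 J)
Δt_min = 4.244e-18 s = 4.244 as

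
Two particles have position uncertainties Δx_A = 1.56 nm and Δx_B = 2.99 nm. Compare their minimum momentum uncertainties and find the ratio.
Particle A has the larger minimum momentum uncertainty, by a factor of 1.92.

For each particle, the minimum momentum uncertainty is Δp_min = ℏ/(2Δx):

Particle A: Δp_A = ℏ/(2×1.560e-09 m) = 3.380e-26 kg·m/s
Particle B: Δp_B = ℏ/(2×2.990e-09 m) = 1.763e-26 kg·m/s

Ratio: Δp_A/Δp_B = 1.92

Since Δp_min ∝ 1/Δx, the particle with smaller position uncertainty (A) has larger momentum uncertainty.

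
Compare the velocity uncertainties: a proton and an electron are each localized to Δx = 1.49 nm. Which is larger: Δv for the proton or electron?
The electron has the larger minimum velocity uncertainty, by a ratio of 1836.2.

For both particles, Δp_min = ℏ/(2Δx) = 3.539e-26 kg·m/s (same for both).

The velocity uncertainty is Δv = Δp/m:
- proton: Δv = 3.539e-26 / 1.673e-27 = 2.116e+01 m/s = 21.157 m/s
- electron: Δv = 3.539e-26 / 9.109e-31 = 3.885e+04 m/s = 38.848 km/s

Ratio: 3.885e+04 / 2.116e+01 = 1836.2

The lighter particle has larger velocity uncertainty because Δv ∝ 1/m.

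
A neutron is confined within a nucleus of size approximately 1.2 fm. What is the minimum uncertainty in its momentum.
4.394 × 10^-20 kg·m/s

Using the Heisenberg uncertainty principle:
ΔxΔp ≥ ℏ/2

With Δx ≈ L = 1.200e-15 m (the confinement size):
Δp_min = ℏ/(2Δx)
Δp_min = (1.055e-34 J·s) / (2 × 1.200e-15 m)
Δp_min = 4.394e-20 kg·m/s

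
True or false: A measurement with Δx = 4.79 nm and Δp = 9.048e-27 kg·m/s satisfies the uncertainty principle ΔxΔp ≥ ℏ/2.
No, it violates the uncertainty principle (impossible measurement).

Calculate the product ΔxΔp:
ΔxΔp = (4.790e-09 m) × (9.048e-27 kg·m/s)
ΔxΔp = 4.334e-35 J·s

Compare to the minimum allowed value ℏ/2:
ℏ/2 = 5.273e-35 J·s

Since ΔxΔp = 4.334e-35 J·s < 5.273e-35 J·s = ℏ/2,
the measurement violates the uncertainty principle.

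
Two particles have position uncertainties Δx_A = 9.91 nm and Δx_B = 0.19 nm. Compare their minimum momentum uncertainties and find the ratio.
Particle B has the larger minimum momentum uncertainty, by a factor of 52.16.

For each particle, the minimum momentum uncertainty is Δp_min = ℏ/(2Δx):

Particle A: Δp_A = ℏ/(2×9.910e-09 m) = 5.321e-27 kg·m/s
Particle B: Δp_B = ℏ/(2×1.900e-10 m) = 2.775e-25 kg·m/s

Ratio: Δp_B/Δp_A = 52.16

Since Δp_min ∝ 1/Δx, the particle with smaller position uncertainty (B) has larger momentum uncertainty.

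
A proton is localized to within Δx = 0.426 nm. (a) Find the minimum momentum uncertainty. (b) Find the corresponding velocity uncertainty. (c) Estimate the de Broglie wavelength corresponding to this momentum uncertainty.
(a) Δp_min = 1.238 × 10^-25 kg·m/s
(b) Δv_min = 74.001 m/s
(c) λ_dB = 5.353 nm

Step-by-step:

(a) From the uncertainty principle:
Δp_min = ℏ/(2Δx) = (1.055e-34 J·s)/(2 × 4.260e-10 m) = 1.238e-25 kg·m/s

(b) The velocity uncertainty:
Δv = Δp/m = (1.238e-25 kg·m/s)/(1.673e-27 kg) = 7.400e+01 m/s = 74.001 m/s

(c) The de Broglie wavelength for this momentum:
λ = h/p = (6.626e-34 J·s)/(1.238e-25 kg·m/s) = 5.353e-09 m = 5.353 nm

Note: The de Broglie wavelength is comparable to the localization size, as expected from wave-particle duality.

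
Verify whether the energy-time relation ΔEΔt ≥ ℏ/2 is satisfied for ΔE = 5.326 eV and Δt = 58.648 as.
No, it violates the uncertainty relation.

Calculate the product ΔEΔt:
ΔE = 5.326 eV = 8.533e-19 J
ΔEΔt = (8.533e-19 J) × (5.865e-17 s)
ΔEΔt = 5.005e-35 J·s

Compare to the minimum allowed value ℏ/2:
ℏ/2 = 5.273e-35 J·s

Since ΔEΔt = 5.005e-35 J·s < 5.273e-35 J·s = ℏ/2,
this violates the uncertainty relation.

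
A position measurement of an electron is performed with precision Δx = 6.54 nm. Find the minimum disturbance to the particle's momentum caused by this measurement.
8.062 × 10^-27 kg·m/s

The uncertainty principle implies that measuring position disturbs momentum:
ΔxΔp ≥ ℏ/2

When we measure position with precision Δx, we necessarily introduce a momentum uncertainty:
Δp ≥ ℏ/(2Δx)
Δp_min = (1.055e-34 J·s) / (2 × 6.540e-09 m)
Δp_min = 8.062e-27 kg·m/s

The more precisely we measure position, the greater the momentum disturbance.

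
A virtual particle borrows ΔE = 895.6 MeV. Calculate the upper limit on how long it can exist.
3.675 × 10^-25 s

Using the energy-time uncertainty principle:
ΔEΔt ≥ ℏ/2

For a virtual particle borrowing energy ΔE, the maximum lifetime is:
Δt_max = ℏ/(2ΔE)

Converting energy:
ΔE = 895.6 MeV = 1.435e-10 J

Δt_max = (1.055e-34 J·s) / (2 × 1.435e-10 J)
Δt_max = 3.675e-25 s = 3.675 × 10^-25 s

Virtual particles with higher borrowed energy exist for shorter times.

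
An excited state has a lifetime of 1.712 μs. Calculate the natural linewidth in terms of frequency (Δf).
46.482 kHz

Using the energy-time uncertainty principle and E = hf:
ΔEΔt ≥ ℏ/2
hΔf·Δt ≥ ℏ/2

The minimum frequency uncertainty is:
Δf = ℏ/(2hτ) = 1/(4πτ)
Δf = 1/(4π × 1.712e-06 s)
Δf = 4.648e+04 Hz = 46.482 kHz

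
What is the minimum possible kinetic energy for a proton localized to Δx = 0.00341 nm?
446.114 meV

Localizing a particle requires giving it sufficient momentum uncertainty:

1. From uncertainty principle: Δp ≥ ℏ/(2Δx)
   Δp_min = (1.055e-34 J·s) / (2 × 3.410e-12 m)
   Δp_min = 1.546e-23 kg·m/s

2. This momentum uncertainty corresponds to kinetic energy:
   KE ≈ (Δp)²/(2m) = (1.546e-23)²/(2 × 1.673e-27 kg)
   KE = 7.148e-20 J = 446.114 meV

Tighter localization requires more energy.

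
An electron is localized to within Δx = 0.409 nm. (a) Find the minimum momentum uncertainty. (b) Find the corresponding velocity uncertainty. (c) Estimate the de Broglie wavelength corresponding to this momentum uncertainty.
(a) Δp_min = 1.289 × 10^-25 kg·m/s
(b) Δv_min = 141.525 km/s
(c) λ_dB = 5.140 nm

Step-by-step:

(a) From the uncertainty principle:
Δp_min = ℏ/(2Δx) = (1.055e-34 J·s)/(2 × 4.090e-10 m) = 1.289e-25 kg·m/s

(b) The velocity uncertainty:
Δv = Δp/m = (1.289e-25 kg·m/s)/(9.109e-31 kg) = 1.415e+05 m/s = 141.525 km/s

(c) The de Broglie wavelength for this momentum:
λ = h/p = (6.626e-34 J·s)/(1.289e-25 kg·m/s) = 5.140e-09 m = 5.140 nm

Note: The de Broglie wavelength is comparable to the localization size, as expected from wave-particle duality.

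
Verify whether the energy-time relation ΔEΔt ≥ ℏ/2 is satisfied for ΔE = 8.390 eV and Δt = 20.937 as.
No, it violates the uncertainty relation.

Calculate the product ΔEΔt:
ΔE = 8.390 eV = 1.344e-18 J
ΔEΔt = (1.344e-18 J) × (2.094e-17 s)
ΔEΔt = 2.814e-35 J·s

Compare to the minimum allowed value ℏ/2:
ℏ/2 = 5.273e-35 J·s

Since ΔEΔt = 2.814e-35 J·s < 5.273e-35 J·s = ℏ/2,
this violates the uncertainty relation.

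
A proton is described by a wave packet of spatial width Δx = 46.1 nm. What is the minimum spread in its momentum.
1.144 × 10^-27 kg·m/s

For a wave packet, the spatial width Δx and momentum spread Δp are related by the uncertainty principle:
ΔxΔp ≥ ℏ/2

The minimum momentum spread is:
Δp_min = ℏ/(2Δx)
Δp_min = (1.055e-34 J·s) / (2 × 4.610e-08 m)
Δp_min = 1.144e-27 kg·m/s

A wave packet cannot have both a well-defined position and well-defined momentum.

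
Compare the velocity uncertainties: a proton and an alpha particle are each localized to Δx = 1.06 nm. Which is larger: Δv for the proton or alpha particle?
The proton has the larger minimum velocity uncertainty, by a ratio of 4.0.

For both particles, Δp_min = ℏ/(2Δx) = 4.974e-26 kg·m/s (same for both).

The velocity uncertainty is Δv = Δp/m:
- proton: Δv = 4.974e-26 / 1.673e-27 = 2.974e+01 m/s = 29.740 m/s
- alpha particle: Δv = 4.974e-26 / 6.645e-27 = 7.486e+00 m/s = 7.486 m/s

Ratio: 2.974e+01 / 7.486e+00 = 4.0

The lighter particle has larger velocity uncertainty because Δv ∝ 1/m.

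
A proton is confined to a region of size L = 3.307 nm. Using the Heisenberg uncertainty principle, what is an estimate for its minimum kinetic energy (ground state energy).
474.336 neV

Using the uncertainty principle to estimate ground state energy:

1. The position uncertainty is approximately the confinement size:
   Δx ≈ L = 3.307e-09 m

2. From ΔxΔp ≥ ℏ/2, the minimum momentum uncertainty is:
   Δp ≈ ℏ/(2L) = 1.594e-26 kg·m/s

3. The kinetic energy is approximately:
   KE ≈ (Δp)²/(2m) = (1.594e-26)²/(2 × 1.673e-27 kg)
   KE ≈ 7.600e-26 J = 474.336 neV

This is an order-of-magnitude estimate of the ground state energy.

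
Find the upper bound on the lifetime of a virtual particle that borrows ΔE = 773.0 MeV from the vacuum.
4.258 × 10^-25 s

Using the energy-time uncertainty principle:
ΔEΔt ≥ ℏ/2

For a virtual particle borrowing energy ΔE, the maximum lifetime is:
Δt_max = ℏ/(2ΔE)

Converting energy:
ΔE = 773.0 MeV = 1.238e-10 J

Δt_max = (1.055e-34 J·s) / (2 × 1.238e-10 J)
Δt_max = 4.258e-25 s = 4.258 × 10^-25 s

Virtual particles with higher borrowed energy exist for shorter times.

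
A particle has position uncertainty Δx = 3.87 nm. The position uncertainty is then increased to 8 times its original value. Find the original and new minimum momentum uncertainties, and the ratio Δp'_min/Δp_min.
Original Δp_min = 1.362 × 10^-26 kg·m/s; new Δp'_min = 1.703 × 10^-27 kg·m/s; ratio Δp'_min/Δp_min = 1/8.

From the uncertainty principle ΔxΔp ≥ ℏ/2, the minimum momentum uncertainty is Δp_min = ℏ/(2Δx).

Original (Δx = 3.87 nm = 3.870e-09 m):
Δp_min = (1.055e-34 J·s)/(2 × 3.870e-09 m) = 1.362e-26 kg·m/s

When Δx → 8Δx:
Δp'_min = ℏ/(2 × 8Δx) = (1/8) × ℏ/(2Δx) = (1/8) × Δp_min
Δp'_min = 1/8 × 1.362e-26 kg·m/s = 1.703e-27 kg·m/s

Since Δp_min ∝ 1/Δx, when Δx is increased to 8 times its original value, Δp_min decreases to 1/8 of its original value.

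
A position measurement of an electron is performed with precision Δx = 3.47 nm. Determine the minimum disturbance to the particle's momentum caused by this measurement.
1.520 × 10^-26 kg·m/s

The uncertainty principle implies that measuring position disturbs momentum:
ΔxΔp ≥ ℏ/2

When we measure position with precision Δx, we necessarily introduce a momentum uncertainty:
Δp ≥ ℏ/(2Δx)
Δp_min = (1.055e-34 J·s) / (2 × 3.470e-09 m)
Δp_min = 1.520e-26 kg·m/s

The more precisely we measure position, the greater the momentum disturbance.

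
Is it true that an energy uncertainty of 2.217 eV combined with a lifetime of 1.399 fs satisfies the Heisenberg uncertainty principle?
Yes, it satisfies the uncertainty relation.

Calculate the product ΔEΔt:
ΔE = 2.217 eV = 3.552e-19 J
ΔEΔt = (3.552e-19 J) × (1.399e-15 s)
ΔEΔt = 4.969e-34 J·s

Compare to the minimum allowed value ℏ/2:
ℏ/2 = 5.273e-35 J·s

Since ΔEΔt = 4.969e-34 J·s ≥ 5.273e-35 J·s = ℏ/2,
this satisfies the uncertainty relation.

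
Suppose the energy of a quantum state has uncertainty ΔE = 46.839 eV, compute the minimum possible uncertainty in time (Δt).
7.026 as

Using the energy-time uncertainty principle:
ΔEΔt ≥ ℏ/2

The minimum uncertainty in time is:
Δt_min = ℏ/(2ΔE)
Δt_min = (1.055e-34 J·s) / (2 × 7.504e-18 J)
Δt_min = 7.026e-18 s = 7.026 as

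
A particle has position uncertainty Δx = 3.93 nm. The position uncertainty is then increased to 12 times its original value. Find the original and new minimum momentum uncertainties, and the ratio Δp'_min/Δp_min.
Original Δp_min = 1.342 × 10^-26 kg·m/s; new Δp'_min = 1.118 × 10^-27 kg·m/s; ratio Δp'_min/Δp_min = 1/12.

From the uncertainty principle ΔxΔp ≥ ℏ/2, the minimum momentum uncertainty is Δp_min = ℏ/(2Δx).

Original (Δx = 3.93 nm = 3.930e-09 m):
Δp_min = (1.055e-34 J·s)/(2 × 3.930e-09 m) = 1.342e-26 kg·m/s

When Δx → 12Δx:
Δp'_min = ℏ/(2 × 12Δx) = (1/12) × ℏ/(2Δx) = (1/12) × Δp_min
Δp'_min = 1/12 × 1.342e-26 kg·m/s = 1.118e-27 kg·m/s

Since Δp_min ∝ 1/Δx, when Δx is increased to 12 times its original value, Δp_min decreases to 1/12 of its original value.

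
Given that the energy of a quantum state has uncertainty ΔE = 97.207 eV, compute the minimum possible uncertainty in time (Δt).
3.386 as

Using the energy-time uncertainty principle:
ΔEΔt ≥ ℏ/2

The minimum uncertainty in time is:
Δt_min = ℏ/(2ΔE)
Δt_min = (1.055e-34 J·s) / (2 × 1.557e-17 J)
Δt_min = 3.386e-18 s = 3.386 as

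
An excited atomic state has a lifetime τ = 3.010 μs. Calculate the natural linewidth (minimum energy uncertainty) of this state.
109.338 peV

Using the energy-time uncertainty principle:
ΔEΔt ≥ ℏ/2

The lifetime τ represents the time uncertainty Δt.
The natural linewidth (minimum energy uncertainty) is:

ΔE = ℏ/(2τ)
ΔE = (1.055e-34 J·s) / (2 × 3.010e-06 s)
ΔE = 1.752e-29 J = 109.338 peV

This natural linewidth limits the precision of spectroscopic measurements.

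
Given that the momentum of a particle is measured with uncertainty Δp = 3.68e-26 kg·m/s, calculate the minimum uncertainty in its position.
1.433 nm

Using the Heisenberg uncertainty principle:
ΔxΔp ≥ ℏ/2

The minimum uncertainty in position is:
Δx_min = ℏ/(2Δp)
Δx_min = (1.055e-34 J·s) / (2 × 3.680e-26 kg·m/s)
Δx_min = 1.433e-09 m = 1.433 nm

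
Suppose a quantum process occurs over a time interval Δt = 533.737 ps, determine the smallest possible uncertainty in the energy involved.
616.607 neV

Using the energy-time uncertainty principle:
ΔEΔt ≥ ℏ/2

The minimum uncertainty in energy is:
ΔE_min = ℏ/(2Δt)
ΔE_min = (1.055e-34 J·s) / (2 × 5.337e-10 s)
ΔE_min = 9.879e-26 J = 616.607 neV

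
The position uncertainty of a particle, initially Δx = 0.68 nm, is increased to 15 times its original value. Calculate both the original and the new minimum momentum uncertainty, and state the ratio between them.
Original Δp_min = 7.754 × 10^-26 kg·m/s; new Δp'_min = 5.169 × 10^-27 kg·m/s; ratio Δp'_min/Δp_min = 1/15.

From the uncertainty principle ΔxΔp ≥ ℏ/2, the minimum momentum uncertainty is Δp_min = ℏ/(2Δx).

Original (Δx = 0.68 nm = 6.800e-10 m):
Δp_min = (1.055e-34 J·s)/(2 × 6.800e-10 m) = 7.754e-26 kg·m/s

When Δx → 15Δx:
Δp'_min = ℏ/(2 × 15Δx) = (1/15) × ℏ/(2Δx) = (1/15) × Δp_min
Δp'_min = 1/15 × 7.754e-26 kg·m/s = 5.169e-27 kg·m/s

Since Δp_min ∝ 1/Δx, when Δx is increased to 15 times its original value, Δp_min decreases to 1/15 of its original value.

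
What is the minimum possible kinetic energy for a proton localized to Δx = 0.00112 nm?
4.135 eV

Localizing a particle requires giving it sufficient momentum uncertainty:

1. From uncertainty principle: Δp ≥ ℏ/(2Δx)
   Δp_min = (1.055e-34 J·s) / (2 × 1.120e-12 m)
   Δp_min = 4.708e-23 kg·m/s

2. This momentum uncertainty corresponds to kinetic energy:
   KE ≈ (Δp)²/(2m) = (4.708e-23)²/(2 × 1.673e-27 kg)
   KE = 6.626e-19 J = 4.135 eV

Tighter localization requires more energy.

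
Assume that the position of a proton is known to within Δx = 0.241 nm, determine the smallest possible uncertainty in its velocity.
130.807 m/s

Using the Heisenberg uncertainty principle and Δp = mΔv:
ΔxΔp ≥ ℏ/2
Δx(mΔv) ≥ ℏ/2

The minimum uncertainty in velocity is:
Δv_min = ℏ/(2mΔx)
Δv_min = (1.055e-34 J·s) / (2 × 1.673e-27 kg × 2.410e-10 m)
Δv_min = 1.308e+02 m/s = 130.807 m/s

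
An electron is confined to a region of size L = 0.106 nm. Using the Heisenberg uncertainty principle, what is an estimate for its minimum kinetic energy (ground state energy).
847.718 meV

Using the uncertainty principle to estimate ground state energy:

1. The position uncertainty is approximately the confinement size:
   Δx ≈ L = 1.060e-10 m

2. From ΔxΔp ≥ ℏ/2, the minimum momentum uncertainty is:
   Δp ≈ ℏ/(2L) = 4.974e-25 kg·m/s

3. The kinetic energy is approximately:
   KE ≈ (Δp)²/(2m) = (4.974e-25)²/(2 × 9.109e-31 kg)
   KE ≈ 1.358e-19 J = 847.718 meV

This is an order-of-magnitude estimate of the ground state energy.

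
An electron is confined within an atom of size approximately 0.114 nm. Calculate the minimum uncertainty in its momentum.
4.625 × 10^-25 kg·m/s

Using the Heisenberg uncertainty principle:
ΔxΔp ≥ ℏ/2

With Δx ≈ L = 1.140e-10 m (the confinement size):
Δp_min = ℏ/(2Δx)
Δp_min = (1.055e-34 J·s) / (2 × 1.140e-10 m)
Δp_min = 4.625e-25 kg·m/s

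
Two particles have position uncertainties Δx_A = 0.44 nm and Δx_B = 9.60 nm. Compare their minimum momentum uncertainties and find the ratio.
Particle A has the larger minimum momentum uncertainty, by a factor of 21.82.

For each particle, the minimum momentum uncertainty is Δp_min = ℏ/(2Δx):

Particle A: Δp_A = ℏ/(2×4.400e-10 m) = 1.198e-25 kg·m/s
Particle B: Δp_B = ℏ/(2×9.600e-09 m) = 5.493e-27 kg·m/s

Ratio: Δp_A/Δp_B = 21.82

Since Δp_min ∝ 1/Δx, the particle with smaller position uncertainty (A) has larger momentum uncertainty.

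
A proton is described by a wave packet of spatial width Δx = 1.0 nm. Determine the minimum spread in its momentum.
5.273 × 10^-26 kg·m/s

For a wave packet, the spatial width Δx and momentum spread Δp are related by the uncertainty principle:
ΔxΔp ≥ ℏ/2

The minimum momentum spread is:
Δp_min = ℏ/(2Δx)
Δp_min = (1.055e-34 J·s) / (2 × 1.000e-09 m)
Δp_min = 5.273e-26 kg·m/s

A wave packet cannot have both a well-defined position and well-defined momentum.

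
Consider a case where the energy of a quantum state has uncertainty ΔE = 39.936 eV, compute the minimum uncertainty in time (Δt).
8.241 as

Using the energy-time uncertainty principle:
ΔEΔt ≥ ℏ/2

The minimum uncertainty in time is:
Δt_min = ℏ/(2ΔE)
Δt_min = (1.055e-34 J·s) / (2 × 6.398e-18 J)
Δt_min = 8.241e-18 s = 8.241 as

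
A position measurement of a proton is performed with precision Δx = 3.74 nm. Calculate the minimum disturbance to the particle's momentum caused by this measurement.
1.410 × 10^-26 kg·m/s

The uncertainty principle implies that measuring position disturbs momentum:
ΔxΔp ≥ ℏ/2

When we measure position with precision Δx, we necessarily introduce a momentum uncertainty:
Δp ≥ ℏ/(2Δx)
Δp_min = (1.055e-34 J·s) / (2 × 3.740e-09 m)
Δp_min = 1.410e-26 kg·m/s

The more precisely we measure position, the greater the momentum disturbance.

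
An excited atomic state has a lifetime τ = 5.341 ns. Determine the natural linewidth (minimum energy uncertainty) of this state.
61.619 neV

Using the energy-time uncertainty principle:
ΔEΔt ≥ ℏ/2

The lifetime τ represents the time uncertainty Δt.
The natural linewidth (minimum energy uncertainty) is:

ΔE = ℏ/(2τ)
ΔE = (1.055e-34 J·s) / (2 × 5.341e-09 s)
ΔE = 9.872e-27 J = 61.619 neV

This natural linewidth limits the precision of spectroscopic measurements.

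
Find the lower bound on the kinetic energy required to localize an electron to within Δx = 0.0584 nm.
2.793 eV

Localizing a particle requires giving it sufficient momentum uncertainty:

1. From uncertainty principle: Δp ≥ ℏ/(2Δx)
   Δp_min = (1.055e-34 J·s) / (2 × 5.840e-11 m)
   Δp_min = 9.029e-25 kg·m/s

2. This momentum uncertainty corresponds to kinetic energy:
   KE ≈ (Δp)²/(2m) = (9.029e-25)²/(2 × 9.109e-31 kg)
   KE = 4.475e-19 J = 2.793 eV

Tighter localization requires more energy.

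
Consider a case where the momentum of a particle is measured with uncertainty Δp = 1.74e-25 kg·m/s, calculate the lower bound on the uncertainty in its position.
303.038 pm

Using the Heisenberg uncertainty principle:
ΔxΔp ≥ ℏ/2

The minimum uncertainty in position is:
Δx_min = ℏ/(2Δp)
Δx_min = (1.055e-34 J·s) / (2 × 1.740e-25 kg·m/s)
Δx_min = 3.030e-10 m = 303.038 pm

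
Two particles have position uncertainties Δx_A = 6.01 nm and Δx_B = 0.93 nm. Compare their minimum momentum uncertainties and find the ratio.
Particle B has the larger minimum momentum uncertainty, by a factor of 6.46.

For each particle, the minimum momentum uncertainty is Δp_min = ℏ/(2Δx):

Particle A: Δp_A = ℏ/(2×6.010e-09 m) = 8.773e-27 kg·m/s
Particle B: Δp_B = ℏ/(2×9.300e-10 m) = 5.670e-26 kg·m/s

Ratio: Δp_B/Δp_A = 6.46

Since Δp_min ∝ 1/Δx, the particle with smaller position uncertainty (B) has larger momentum uncertainty.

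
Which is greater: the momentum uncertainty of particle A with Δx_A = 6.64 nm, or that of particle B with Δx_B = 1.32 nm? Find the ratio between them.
Particle B has the larger minimum momentum uncertainty, by a factor of 5.03.

For each particle, the minimum momentum uncertainty is Δp_min = ℏ/(2Δx):

Particle A: Δp_A = ℏ/(2×6.640e-09 m) = 7.941e-27 kg·m/s
Particle B: Δp_B = ℏ/(2×1.320e-09 m) = 3.995e-26 kg·m/s

Ratio: Δp_B/Δp_A = 5.03

Since Δp_min ∝ 1/Δx, the particle with smaller position uncertainty (B) has larger momentum uncertainty.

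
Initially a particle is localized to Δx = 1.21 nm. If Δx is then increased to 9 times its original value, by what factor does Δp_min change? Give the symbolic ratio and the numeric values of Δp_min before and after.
Original Δp_min = 4.358 × 10^-26 kg·m/s; new Δp'_min = 4.842 × 10^-27 kg·m/s; ratio Δp'_min/Δp_min = 1/9.

From the uncertainty principle ΔxΔp ≥ ℏ/2, the minimum momentum uncertainty is Δp_min = ℏ/(2Δx).

Original (Δx = 1.21 nm = 1.210e-09 m):
Δp_min = (1.055e-34 J·s)/(2 × 1.210e-09 m) = 4.358e-26 kg·m/s

When Δx → 9Δx:
Δp'_min = ℏ/(2 × 9Δx) = (1/9) × ℏ/(2Δx) = (1/9) × Δp_min
Δp'_min = 1/9 × 4.358e-26 kg·m/s = 4.842e-27 kg·m/s

Since Δp_min ∝ 1/Δx, when Δx is increased to 9 times its original value, Δp_min decreases to 1/9 of its original value.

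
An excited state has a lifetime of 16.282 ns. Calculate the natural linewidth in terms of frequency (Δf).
4.887 MHz

Using the energy-time uncertainty principle and E = hf:
ΔEΔt ≥ ℏ/2
hΔf·Δt ≥ ℏ/2

The minimum frequency uncertainty is:
Δf = ℏ/(2hτ) = 1/(4πτ)
Δf = 1/(4π × 1.628e-08 s)
Δf = 4.887e+06 Hz = 4.887 MHz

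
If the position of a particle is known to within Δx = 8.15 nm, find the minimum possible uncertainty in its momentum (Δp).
6.470 × 10^-27 kg·m/s

Using the Heisenberg uncertainty principle:
ΔxΔp ≥ ℏ/2

The minimum uncertainty in momentum is:
Δp_min = ℏ/(2Δx)
Δp_min = (1.055e-34 J·s) / (2 × 8.150e-09 m)
Δp_min = 6.470e-27 kg·m/s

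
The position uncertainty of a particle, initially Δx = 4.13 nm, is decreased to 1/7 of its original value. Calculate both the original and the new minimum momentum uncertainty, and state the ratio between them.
Original Δp_min = 1.277 × 10^-26 kg·m/s; new Δp'_min = 8.937 × 10^-26 kg·m/s; ratio Δp'_min/Δp_min = 7.

From the uncertainty principle ΔxΔp ≥ ℏ/2, the minimum momentum uncertainty is Δp_min = ℏ/(2Δx).

Original (Δx = 4.13 nm = 4.130e-09 m):
Δp_min = (1.055e-34 J·s)/(2 × 4.130e-09 m) = 1.277e-26 kg·m/s

When Δx → (1/7)Δx:
Δp'_min = ℏ/(2 × (1/7)Δx) = 7 × ℏ/(2Δx) = 7 × Δp_min
Δp'_min = 7 × 1.277e-26 kg·m/s = 8.937e-26 kg·m/s

Since Δp_min ∝ 1/Δx, when Δx is decreased to 1/7 of its original value, Δp_min increases to 7 times its original value.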